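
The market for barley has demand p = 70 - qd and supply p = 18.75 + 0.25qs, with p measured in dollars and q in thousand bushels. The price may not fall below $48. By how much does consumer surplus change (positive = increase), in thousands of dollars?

-598.5

Rearranging demand gives qd = 70 - p; rearranging supply gives qs = 4p - 75. In a free market, 70 - p = 4p - 75 gives the equilibrium p* = 29, q* = 41.
Because the floor (48) lies above the market-clearing price, it is binding.
At p = 48: qd = 70 - 48 = 22 and qs = 4·48 - 75 = 117.
Consumer surplus without the control is ½ · (70 - 29) · 41 = 840.5.
With the floor, consumers buy 22 units at 48, so CS = ½ · (70 - 48) · 22 = 242.
Change in consumer surplus = 242 - 840.5 = -598.5.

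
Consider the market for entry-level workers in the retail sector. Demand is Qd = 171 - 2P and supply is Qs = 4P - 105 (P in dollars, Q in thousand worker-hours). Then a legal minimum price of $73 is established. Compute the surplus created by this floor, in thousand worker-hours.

162

Setting quantity demanded equal to quantity supplied, 171 - 2P = 4P - 105, gives P* = 46 and Q* = 79.
Since 73 > 46, the floor is binding.
At P = 73: Qd = 171 - 2·73 = 25 and Qs = 4·73 - 105 = 187.
Surplus = Qs - Qd = 187 - 25 = 162.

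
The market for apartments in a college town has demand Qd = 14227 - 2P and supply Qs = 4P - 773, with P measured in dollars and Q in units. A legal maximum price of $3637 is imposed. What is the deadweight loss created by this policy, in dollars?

Setting quantity demanded equal to quantity supplied, 14227 - 2P = 4P - 773, gives P* = 2500 and Q* = 9227.
Since 3637 is above P* = 2500, the ceiling does not bind and the free-market outcome prevails.
Since the control does not bind, no trades are prevented and deadweight loss is zero.

0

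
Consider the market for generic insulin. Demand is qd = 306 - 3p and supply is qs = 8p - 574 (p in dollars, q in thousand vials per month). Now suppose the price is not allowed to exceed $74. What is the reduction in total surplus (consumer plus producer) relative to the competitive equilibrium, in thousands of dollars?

528

Setting quantity demanded equal to quantity supplied, 306 - 3p = 8p - 574, gives p* = 80 and q* = 66.
Since 74 < 80, the ceiling is binding.
At p = 74: qd = 306 - 3·74 = 84 and qs = 8·74 - 574 = 18.
Quantity traded falls to 18. At q = 18 the demand price is (306 - 18)/3 = 96 and the supply price is (574 + 18)/8 = 74.
Deadweight loss = ½ · (96 - 74) · (66 - 18) = ½ · 22 · 48 = 528.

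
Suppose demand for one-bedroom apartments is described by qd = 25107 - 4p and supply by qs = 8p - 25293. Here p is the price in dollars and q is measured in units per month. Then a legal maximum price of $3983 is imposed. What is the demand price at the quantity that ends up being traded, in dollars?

Setting quantity demanded equal to quantity supplied, 25107 - 4p = 8p - 25293, gives p* = 4200 and q* = 8307.
Since 3983 < 4200, the ceiling is binding.
At p = 3983: qd = 25107 - 4·3983 = 9175 and qs = 8·3983 - 25293 = 6571.
Only 6571 units reach the market. On the demand curve, the marginal buyer's willingness to pay at q = 6571 is (25107 - 6571)/4 = 4634.

4634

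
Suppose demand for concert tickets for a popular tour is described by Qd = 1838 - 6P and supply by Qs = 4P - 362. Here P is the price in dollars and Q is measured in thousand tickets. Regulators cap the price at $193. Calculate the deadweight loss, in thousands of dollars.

2430

Without the control the market clears where 1838 - 6P = 4P - 362, i.e. P* = 220 and Q* = 518.
The ceiling of 193 is below the equilibrium price 220, so it binds.
At P = 193: Qd = 1838 - 6·193 = 680 and Qs = 4·193 - 362 = 410.
Quantity traded falls to 410. At Q = 410 the demand price is (1838 - 410)/6 = 238 and the supply price is (362 + 410)/4 = 193.
Deadweight loss = ½ · (238 - 193) · (518 - 410) = ½ · 45 · 108 = 2430.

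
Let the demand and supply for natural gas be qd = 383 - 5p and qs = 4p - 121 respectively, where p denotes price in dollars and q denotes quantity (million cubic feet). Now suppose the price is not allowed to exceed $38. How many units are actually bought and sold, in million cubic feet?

31

In a free market, 383 - 5p = 4p - 121 gives the equilibrium p* = 56, q* = 103.
Since 38 < 56, the ceiling is binding.
At p = 38: qd = 383 - 5·38 = 193 and qs = 4·38 - 121 = 31.
The quantity actually transacted is the short side, supply: 31.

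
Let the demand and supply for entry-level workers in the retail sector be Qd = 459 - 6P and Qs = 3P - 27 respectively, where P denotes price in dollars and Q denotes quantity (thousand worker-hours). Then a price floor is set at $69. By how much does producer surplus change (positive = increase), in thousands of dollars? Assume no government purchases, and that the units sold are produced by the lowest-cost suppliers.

Equilibrium: 459 - 6P = 3P - 27, so 486 = 9P and P* = 54, Q* = 135.
Since 69 > 54, the floor is binding.
At P = 69: Qd = 459 - 6·69 = 45 and Qs = 3·69 - 27 = 180.
Producer surplus without the control is ½ · (54 - 9) · 135 = 3037.5.
With the floor, 45 units are sold at 69. The supply price at Q = 45 is 24, so PS = ½ · [(69 - 9) + (69 - 24)] · 45 = 2362.5.
Change in producer surplus = 2362.5 - 3037.5 = -675.

-675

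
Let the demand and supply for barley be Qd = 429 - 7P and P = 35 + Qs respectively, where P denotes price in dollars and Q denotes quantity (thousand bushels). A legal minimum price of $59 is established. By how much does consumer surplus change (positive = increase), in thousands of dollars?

-19.5

Rearranging supply gives Qs = P - 35. Equilibrium: 429 - 7P = P - 35, so 464 = 8P and P* = 58, Q* = 23.
Since 59 > 58, the floor is binding.
At P = 59: Qd = 429 - 7·59 = 16 and Qs = 59 - 35 = 24.
Consumer surplus without the control is ½ · (429/7 - 58) · 23 = 529/14.
With the floor, consumers buy 16 units at 59, so CS = ½ · (429/7 - 59) · 16 = 128/7.
Change in consumer surplus = 128/7 - 529/14 = -19.5.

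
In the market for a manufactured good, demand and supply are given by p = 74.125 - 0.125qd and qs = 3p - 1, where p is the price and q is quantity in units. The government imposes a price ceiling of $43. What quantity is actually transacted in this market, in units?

Rearranging demand gives qd = 593 - 8p. In a free market, 593 - 8p = 3p - 1 gives the equilibrium p* = 54, q* = 161.
Since 43 < 54, the ceiling is binding.
At p = 43: qd = 593 - 8·43 = 249 and qs = 3·43 - 1 = 128.
The quantity actually transacted is the short side, supply: 128.

128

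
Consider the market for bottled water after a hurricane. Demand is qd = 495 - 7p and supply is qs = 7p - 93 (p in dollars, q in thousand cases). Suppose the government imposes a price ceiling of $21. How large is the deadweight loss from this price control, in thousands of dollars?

3087

Equilibrium: 495 - 7p = 7p - 93, so 588 = 14p and p* = 42, q* = 201.
The ceiling of 21 is below the equilibrium price 42, so it binds.
At p = 21: qd = 495 - 7·21 = 348 and qs = 7·21 - 93 = 54.
Quantity traded falls to 54. At q = 54 the demand price is (495 - 54)/7 = 63 and the supply price is (93 + 54)/7 = 21.
Deadweight loss = ½ · (63 - 21) · (201 - 54) = ½ · 42 · 147 = 3087.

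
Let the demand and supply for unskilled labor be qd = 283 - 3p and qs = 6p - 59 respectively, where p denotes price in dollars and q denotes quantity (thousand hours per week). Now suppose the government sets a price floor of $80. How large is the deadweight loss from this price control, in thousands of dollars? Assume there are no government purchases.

In a free market, 283 - 3p = 6p - 59 gives the equilibrium p* = 38, q* = 169.
The floor of 80 is above the equilibrium price 38, so it binds.
At p = 80: qd = 283 - 3·80 = 43 and qs = 6·80 - 59 = 421.
Quantity traded falls to 43. At q = 43 the demand price is (283 - 43)/3 = 80 and the supply price is (59 + 43)/6 = 17.
Deadweight loss = ½ · (80 - 17) · (169 - 43) = ½ · 63 · 126 = 3969.

3969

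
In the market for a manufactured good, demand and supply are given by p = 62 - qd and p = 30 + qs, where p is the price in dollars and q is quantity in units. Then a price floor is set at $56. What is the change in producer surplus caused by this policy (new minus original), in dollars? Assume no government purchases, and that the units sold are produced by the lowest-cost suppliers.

Rearranging demand gives qd = 62 - p; rearranging supply gives qs = p - 30. In a free market, 62 - p = p - 30 gives the equilibrium p* = 46, q* = 16.
The floor of 56 is above the equilibrium price 46, so it binds.
At p = 56: qd = 62 - 56 = 6 and qs = 56 - 30 = 26.
Producer surplus without the control is ½ · (46 - 30) · 16 = 128.
With the floor, 6 units are sold at 56. The supply price at q = 6 is 36, so PS = ½ · [(56 - 30) + (56 - 36)] · 6 = 138.
Change in producer surplus = 138 - 128 = 10.

10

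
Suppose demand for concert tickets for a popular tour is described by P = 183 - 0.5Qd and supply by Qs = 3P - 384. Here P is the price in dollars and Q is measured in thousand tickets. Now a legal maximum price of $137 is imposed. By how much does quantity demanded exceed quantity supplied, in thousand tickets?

Rearranging demand gives Qd = 366 - 2P. Setting quantity demanded equal to quantity supplied, 366 - 2P = 3P - 384, gives P* = 150 and Q* = 66.
Since 137 < 150, the ceiling is binding.
At P = 137: Qd = 366 - 2·137 = 92 and Qs = 3·137 - 384 = 27.
Shortage = Qd - Qs = 92 - 27 = 65.

65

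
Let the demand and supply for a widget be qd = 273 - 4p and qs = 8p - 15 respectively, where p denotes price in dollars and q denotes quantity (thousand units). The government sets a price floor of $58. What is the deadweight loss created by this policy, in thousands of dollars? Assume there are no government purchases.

Equilibrium: 273 - 4p = 8p - 15, so 288 = 12p and p* = 24, q* = 177.
Because the floor (58) lies above the market-clearing price, it is binding.
At p = 58: qd = 273 - 4·58 = 41 and qs = 8·58 - 15 = 449.
Quantity traded falls to 41. At q = 41 the demand price is (273 - 41)/4 = 58 and the supply price is (15 + 41)/8 = 7.
Deadweight loss = ½ · (58 - 7) · (177 - 41) = ½ · 51 · 136 = 3468.

3468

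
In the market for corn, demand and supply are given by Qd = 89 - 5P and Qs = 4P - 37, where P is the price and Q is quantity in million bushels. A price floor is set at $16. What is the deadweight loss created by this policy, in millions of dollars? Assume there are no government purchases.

22.5

Equilibrium: 89 - 5P = 4P - 37, so 126 = 9P and P* = 14, Q* = 19.
Since 16 > 14, the floor is binding.
At P = 16: Qd = 89 - 5·16 = 9 and Qs = 4·16 - 37 = 27.
Quantity traded falls to 9. At Q = 9 the demand price is (89 - 9)/5 = 16 and the supply price is (37 + 9)/4 = 11.5.
Deadweight loss = ½ · (16 - 11.5) · (19 - 9) = ½ · 4.5 · 10 = 22.5.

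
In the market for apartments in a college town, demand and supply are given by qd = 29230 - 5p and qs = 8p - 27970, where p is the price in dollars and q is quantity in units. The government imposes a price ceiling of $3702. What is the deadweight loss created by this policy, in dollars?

In a free market, 29230 - 5p = 8p - 27970 gives the equilibrium p* = 4400, q* = 7230.
Because the ceiling (3702) lies below the market-clearing price, it is binding.
At p = 3702: qd = 29230 - 5·3702 = 10720 and qs = 8·3702 - 27970 = 1646.
Quantity traded falls to 1646. At q = 1646 the demand price is (29230 - 1646)/5 = 5516.8 and the supply price is (27970 + 1646)/8 = 3702.
Deadweight loss = ½ · (5516.8 - 3702) · (7230 - 1646) = ½ · 1814.8 · 5584 = 5066921.6.

5066921.6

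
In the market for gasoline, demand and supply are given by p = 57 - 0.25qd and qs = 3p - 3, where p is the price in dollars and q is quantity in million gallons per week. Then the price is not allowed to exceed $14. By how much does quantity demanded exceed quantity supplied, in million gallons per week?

133

Rearranging demand gives qd = 228 - 4p. Equilibrium: 228 - 4p = 3p - 3, so 231 = 7p and p* = 33, q* = 96.
Because the ceiling (14) lies below the market-clearing price, it is binding.
At p = 14: qd = 228 - 4·14 = 172 and qs = 3·14 - 3 = 39.
Shortage = qd - qs = 172 - 39 = 133.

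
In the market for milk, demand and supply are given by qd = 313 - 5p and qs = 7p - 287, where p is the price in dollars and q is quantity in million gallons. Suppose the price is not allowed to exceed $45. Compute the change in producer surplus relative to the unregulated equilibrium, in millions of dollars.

-227.5

Equilibrium: 313 - 5p = 7p - 287, so 600 = 12p and p* = 50, q* = 63.
Since 45 < 50, the ceiling is binding.
At p = 45: qd = 313 - 5·45 = 88 and qs = 7·45 - 287 = 28.
Producer surplus without the control is ½ · (50 - 41) · 63 = 283.5.
With the ceiling, producers sell 28 units at 45, so PS = ½ · (45 - 41) · 28 = 56.
Change in producer surplus = 56 - 283.5 = -227.5.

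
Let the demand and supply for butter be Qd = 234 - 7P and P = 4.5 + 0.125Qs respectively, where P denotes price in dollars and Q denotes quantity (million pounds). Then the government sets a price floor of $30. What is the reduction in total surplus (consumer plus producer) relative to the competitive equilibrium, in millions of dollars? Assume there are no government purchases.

Rearranging supply gives Qs = 8P - 36. Without the control the market clears where 234 - 7P = 8P - 36, i.e. P* = 18 and Q* = 108.
Because the floor (30) lies above the market-clearing price, it is binding.
At P = 30: Qd = 234 - 7·30 = 24 and Qs = 8·30 - 36 = 204.
Quantity traded falls to 24. At Q = 24 the demand price is (234 - 24)/7 = 30 and the supply price is (36 + 24)/8 = 7.5.
Deadweight loss = ½ · (30 - 7.5) · (108 - 24) = ½ · 22.5 · 84 = 945.

945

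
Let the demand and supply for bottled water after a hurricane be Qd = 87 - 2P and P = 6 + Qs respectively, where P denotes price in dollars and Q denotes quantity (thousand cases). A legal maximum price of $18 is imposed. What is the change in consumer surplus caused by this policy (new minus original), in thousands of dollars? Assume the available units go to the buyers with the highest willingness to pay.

113.75

Rearranging supply gives Qs = P - 6. Equilibrium: 87 - 2P = P - 6, so 93 = 3P and P* = 31, Q* = 25.
The ceiling of 18 is below the equilibrium price 31, so it binds.
At P = 18: Qd = 87 - 2·18 = 51 and Qs = 18 - 6 = 12.
Consumer surplus without the control is ½ · (43.5 - 31) · 25 = 156.25.
With the ceiling, 12 units are sold at 18 (assume they go to the highest-value buyers). The demand price at Q = 12 is 37.5, so CS = ½ · [(43.5 - 18) + (37.5 - 18)] · 12 = 270.
Change in consumer surplus = 270 - 156.25 = 113.75.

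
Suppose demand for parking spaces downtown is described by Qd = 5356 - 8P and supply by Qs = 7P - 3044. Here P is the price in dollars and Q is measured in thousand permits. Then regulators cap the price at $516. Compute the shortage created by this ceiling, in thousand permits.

660

In a free market, 5356 - 8P = 7P - 3044 gives the equilibrium P* = 560, Q* = 876.
Because the ceiling (516) lies below the market-clearing price, it is binding.
At P = 516: Qd = 5356 - 8·516 = 1228 and Qs = 7·516 - 3044 = 568.
Shortage = Qd - Qs = 1228 - 568 = 660.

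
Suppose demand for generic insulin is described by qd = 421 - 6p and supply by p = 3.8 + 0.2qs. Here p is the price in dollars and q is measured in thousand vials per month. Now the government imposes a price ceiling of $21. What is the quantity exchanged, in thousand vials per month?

86

Rearranging supply gives qs = 5p - 19. Without the control the market clears where 421 - 6p = 5p - 19, i.e. p* = 40 and q* = 181.
Because the ceiling (21) lies below the market-clearing price, it is binding.
At p = 21: qd = 421 - 6·21 = 295 and qs = 5·21 - 19 = 86.
The quantity actually transacted is the short side, supply: 86.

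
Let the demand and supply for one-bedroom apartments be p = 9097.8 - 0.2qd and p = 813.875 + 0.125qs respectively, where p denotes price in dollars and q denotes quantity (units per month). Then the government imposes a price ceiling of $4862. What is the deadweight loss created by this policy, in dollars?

Rearranging demand gives qd = 45489 - 5p; rearranging supply gives qs = 8p - 6511. Equilibrium: 45489 - 5p = 8p - 6511, so 52000 = 13p and p* = 4000, q* = 25489.
The ceiling of 4862 is above the equilibrium price 4000, so it is not binding; the market clears at p* = 4000, q* = 25489.
Since the control does not bind, no trades are prevented and deadweight loss is zero.

0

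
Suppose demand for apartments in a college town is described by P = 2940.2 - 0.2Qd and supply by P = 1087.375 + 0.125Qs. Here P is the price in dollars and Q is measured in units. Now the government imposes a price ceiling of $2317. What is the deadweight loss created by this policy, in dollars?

Rearranging demand gives Qd = 14701 - 5P; rearranging supply gives Qs = 8P - 8699. Without the control the market clears where 14701 - 5P = 8P - 8699, i.e. P* = 1800 and Q* = 5701.
Since 2317 is above P* = 1800, the ceiling does not bind and the free-market outcome prevails.
Since the control does not bind, no trades are prevented and deadweight loss is zero.

0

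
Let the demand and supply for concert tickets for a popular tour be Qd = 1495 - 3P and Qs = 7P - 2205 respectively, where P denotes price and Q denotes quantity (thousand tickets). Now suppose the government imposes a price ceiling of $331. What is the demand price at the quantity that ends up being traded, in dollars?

Without the control the market clears where 1495 - 3P = 7P - 2205, i.e. P* = 370 and Q* = 385.
The ceiling of 331 is below the equilibrium price 370, so it binds.
At P = 331: Qd = 1495 - 3·331 = 502 and Qs = 7·331 - 2205 = 112.
Only 112 units reach the market. On the demand curve, the marginal buyer's willingness to pay at Q = 112 is (1495 - 112)/3 = 461.

461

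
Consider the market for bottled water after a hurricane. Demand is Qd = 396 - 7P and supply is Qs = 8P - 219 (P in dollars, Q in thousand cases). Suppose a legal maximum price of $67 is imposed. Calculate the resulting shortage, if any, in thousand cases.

0

Equilibrium: 396 - 7P = 8P - 219, so 615 = 15P and P* = 41, Q* = 109.
Since 67 is above P* = 41, the ceiling does not bind and the free-market outcome prevails.
Since the control does not bind, there is no shortage.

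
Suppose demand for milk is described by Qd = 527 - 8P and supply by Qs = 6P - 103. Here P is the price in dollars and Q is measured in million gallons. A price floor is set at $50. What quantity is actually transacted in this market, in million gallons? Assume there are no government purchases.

Equilibrium: 527 - 8P = 6P - 103, so 630 = 14P and P* = 45, Q* = 167.
Because the floor (50) lies above the market-clearing price, it is binding.
At P = 50: Qd = 527 - 8·50 = 127 and Qs = 6·50 - 103 = 197.
The quantity actually transacted is the short side, demand: 127.

127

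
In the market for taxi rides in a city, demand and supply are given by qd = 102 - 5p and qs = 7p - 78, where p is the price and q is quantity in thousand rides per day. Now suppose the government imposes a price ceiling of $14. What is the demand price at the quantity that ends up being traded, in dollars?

In a free market, 102 - 5p = 7p - 78 gives the equilibrium p* = 15, q* = 27.
Since 14 < 15, the ceiling is binding.
At p = 14: qd = 102 - 5·14 = 32 and qs = 7·14 - 78 = 20.
Only 20 units reach the market. On the demand curve, the marginal buyer's willingness to pay at q = 20 is (102 - 20)/5 = 16.4.

16.4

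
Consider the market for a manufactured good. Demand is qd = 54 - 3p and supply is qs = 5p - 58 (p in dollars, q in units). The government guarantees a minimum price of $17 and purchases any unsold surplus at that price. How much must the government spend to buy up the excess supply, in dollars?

In a free market, 54 - 3p = 5p - 58 gives the equilibrium p* = 14, q* = 12.
The floor of 17 is above the equilibrium price 14, so it binds.
At p = 17: qd = 54 - 3·17 = 3 and qs = 5·17 - 58 = 27.
Surplus = qs - qd = 24.
Government expenditure = surplus × support price = 24 × 17 = 408.

408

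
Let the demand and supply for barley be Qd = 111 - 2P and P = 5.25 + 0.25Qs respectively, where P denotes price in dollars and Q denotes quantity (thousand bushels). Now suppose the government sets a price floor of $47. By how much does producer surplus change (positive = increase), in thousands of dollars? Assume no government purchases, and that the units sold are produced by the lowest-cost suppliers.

112.5

Rearranging supply gives Qs = 4P - 21. Without the control the market clears where 111 - 2P = 4P - 21, i.e. P* = 22 and Q* = 67.
Because the floor (47) lies above the market-clearing price, it is binding.
At P = 47: Qd = 111 - 2·47 = 17 and Qs = 4·47 - 21 = 167.
Producer surplus without the control is ½ · (22 - 5.25) · 67 = 561.125.
With the floor, 17 units are sold at 47. The supply price at Q = 17 is 9.5, so PS = ½ · [(47 - 5.25) + (47 - 9.5)] · 17 = 673.625.
Change in producer surplus = 673.625 - 561.125 = 112.5.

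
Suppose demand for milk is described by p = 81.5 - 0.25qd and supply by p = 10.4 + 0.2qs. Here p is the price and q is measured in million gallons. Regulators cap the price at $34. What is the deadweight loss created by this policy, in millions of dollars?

360

Rearranging demand gives qd = 326 - 4p; rearranging supply gives qs = 5p - 52. Equilibrium: 326 - 4p = 5p - 52, so 378 = 9p and p* = 42, q* = 158.
The ceiling of 34 is below the equilibrium price 42, so it binds.
At p = 34: qd = 326 - 4·34 = 190 and qs = 5·34 - 52 = 118.
Quantity traded falls to 118. At q = 118 the demand price is (326 - 118)/4 = 52 and the supply price is (52 + 118)/5 = 34.
Deadweight loss = ½ · (52 - 34) · (158 - 118) = ½ · 18 · 40 = 360.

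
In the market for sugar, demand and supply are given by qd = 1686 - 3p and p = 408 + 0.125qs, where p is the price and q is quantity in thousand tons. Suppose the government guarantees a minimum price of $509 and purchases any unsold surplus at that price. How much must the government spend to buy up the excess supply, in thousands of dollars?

Rearranging supply gives qs = 8p - 3264. In a free market, 1686 - 3p = 8p - 3264 gives the equilibrium p* = 450, q* = 336.
Because the floor (509) lies above the market-clearing price, it is binding.
At p = 509: qd = 1686 - 3·509 = 159 and qs = 8·509 - 3264 = 808.
Surplus = qs - qd = 649.
Government expenditure = surplus × support price = 649 × 509 = 330341.

330341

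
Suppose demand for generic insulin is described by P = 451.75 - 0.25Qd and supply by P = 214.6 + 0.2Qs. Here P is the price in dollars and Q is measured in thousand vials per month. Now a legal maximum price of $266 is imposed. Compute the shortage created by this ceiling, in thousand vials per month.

Rearranging demand gives Qd = 1807 - 4P; rearranging supply gives Qs = 5P - 1073. Setting quantity demanded equal to quantity supplied, 1807 - 4P = 5P - 1073, gives P* = 320 and Q* = 527.
The ceiling of 266 is below the equilibrium price 320, so it binds.
At P = 266: Qd = 1807 - 4·266 = 743 and Qs = 5·266 - 1073 = 257.
Shortage = Qd - Qs = 743 - 257 = 486.

486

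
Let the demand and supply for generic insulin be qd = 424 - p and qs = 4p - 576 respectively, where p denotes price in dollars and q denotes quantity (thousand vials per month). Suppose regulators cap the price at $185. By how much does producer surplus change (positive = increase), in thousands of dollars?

Setting quantity demanded equal to quantity supplied, 424 - p = 4p - 576, gives p* = 200 and q* = 224.
The ceiling of 185 is below the equilibrium price 200, so it binds.
At p = 185: qd = 424 - 185 = 239 and qs = 4·185 - 576 = 164.
Producer surplus without the control is ½ · (200 - 144) · 224 = 6272.
With the ceiling, producers sell 164 units at 185, so PS = ½ · (185 - 144) · 164 = 3362.
Change in producer surplus = 3362 - 6272 = -2910.

-2910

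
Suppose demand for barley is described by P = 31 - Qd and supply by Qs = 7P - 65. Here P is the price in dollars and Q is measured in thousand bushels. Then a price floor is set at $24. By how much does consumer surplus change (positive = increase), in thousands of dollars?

Rearranging demand gives Qd = 31 - P. Without the control the market clears where 31 - P = 7P - 65, i.e. P* = 12 and Q* = 19.
Because the floor (24) lies above the market-clearing price, it is binding.
At P = 24: Qd = 31 - 24 = 7 and Qs = 7·24 - 65 = 103.
Consumer surplus without the control is ½ · (31 - 12) · 19 = 180.5.
With the floor, consumers buy 7 units at 24, so CS = ½ · (31 - 24) · 7 = 24.5.
Change in consumer surplus = 24.5 - 180.5 = -156.

-156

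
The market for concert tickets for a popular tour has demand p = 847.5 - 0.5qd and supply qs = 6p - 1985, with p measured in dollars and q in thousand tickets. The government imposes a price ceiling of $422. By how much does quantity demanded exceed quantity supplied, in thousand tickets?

304

Rearranging demand gives qd = 1695 - 2p. Equilibrium: 1695 - 2p = 6p - 1985, so 3680 = 8p and p* = 460, q* = 775.
Since 422 < 460, the ceiling is binding.
At p = 422: qd = 1695 - 2·422 = 851 and qs = 6·422 - 1985 = 547.
Shortage = qd - qs = 851 - 547 = 304.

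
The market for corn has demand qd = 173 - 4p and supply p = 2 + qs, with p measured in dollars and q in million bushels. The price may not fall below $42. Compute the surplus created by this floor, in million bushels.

Rearranging supply gives qs = p - 2. Equilibrium: 173 - 4p = p - 2, so 175 = 5p and p* = 35, q* = 33.
Since 42 > 35, the floor is binding.
At p = 42: qd = 173 - 4·42 = 5 and qs = 42 - 2 = 40.
Surplus = qs - qd = 40 - 5 = 35.

35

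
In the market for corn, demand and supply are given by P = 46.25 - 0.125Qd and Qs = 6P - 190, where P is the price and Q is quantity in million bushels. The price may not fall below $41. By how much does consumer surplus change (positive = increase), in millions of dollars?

Rearranging demand gives Qd = 370 - 8P. In a free market, 370 - 8P = 6P - 190 gives the equilibrium P* = 40, Q* = 50.
The floor of 41 is above the equilibrium price 40, so it binds.
At P = 41: Qd = 370 - 8·41 = 42 and Qs = 6·41 - 190 = 56.
Consumer surplus without the control is ½ · (46.25 - 40) · 50 = 156.25.
With the floor, consumers buy 42 units at 41, so CS = ½ · (46.25 - 41) · 42 = 110.25.
Change in consumer surplus = 110.25 - 156.25 = -46.

-46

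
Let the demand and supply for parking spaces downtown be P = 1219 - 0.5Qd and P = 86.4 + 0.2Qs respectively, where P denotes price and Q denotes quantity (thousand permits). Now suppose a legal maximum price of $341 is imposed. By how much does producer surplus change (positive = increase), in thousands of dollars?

Rearranging demand gives Qd = 2438 - 2P; rearranging supply gives Qs = 5P - 432. Equilibrium: 2438 - 2P = 5P - 432, so 2870 = 7P and P* = 410, Q* = 1618.
The ceiling of 341 is below the equilibrium price 410, so it binds.
At P = 341: Qd = 2438 - 2·341 = 1756 and Qs = 5·341 - 432 = 1273.
Producer surplus without the control is ½ · (410 - 86.4) · 1618 = 261792.4.
With the ceiling, producers sell 1273 units at 341, so PS = ½ · (341 - 86.4) · 1273 = 162052.9.
Change in producer surplus = 162052.9 - 261792.4 = -99739.5.

-99739.5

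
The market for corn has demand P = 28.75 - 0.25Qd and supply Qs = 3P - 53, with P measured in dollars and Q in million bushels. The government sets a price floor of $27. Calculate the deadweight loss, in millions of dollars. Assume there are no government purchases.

42

Rearranging demand gives Qd = 115 - 4P. Without the control the market clears where 115 - 4P = 3P - 53, i.e. P* = 24 and Q* = 19.
The floor of 27 is above the equilibrium price 24, so it binds.
At P = 27: Qd = 115 - 4·27 = 7 and Qs = 3·27 - 53 = 28.
Quantity traded falls to 7. At Q = 7 the demand price is (115 - 7)/4 = 27 and the supply price is (53 + 7)/3 = 20.
Deadweight loss = ½ · (27 - 20) · (19 - 7) = ½ · 7 · 12 = 42.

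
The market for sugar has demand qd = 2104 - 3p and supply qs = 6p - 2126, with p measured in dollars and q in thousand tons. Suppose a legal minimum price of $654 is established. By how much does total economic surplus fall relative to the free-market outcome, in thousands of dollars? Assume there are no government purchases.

76176

In a free market, 2104 - 3p = 6p - 2126 gives the equilibrium p* = 470, q* = 694.
The floor of 654 is above the equilibrium price 470, so it binds.
At p = 654: qd = 2104 - 3·654 = 142 and qs = 6·654 - 2126 = 1798.
Quantity traded falls to 142. At q = 142 the demand price is (2104 - 142)/3 = 654 and the supply price is (2126 + 142)/6 = 378.
Deadweight loss = ½ · (654 - 378) · (694 - 142) = ½ · 276 · 552 = 76176.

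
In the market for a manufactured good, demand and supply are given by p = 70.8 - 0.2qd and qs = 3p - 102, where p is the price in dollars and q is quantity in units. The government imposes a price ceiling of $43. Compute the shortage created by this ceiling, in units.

Rearranging demand gives qd = 354 - 5p. Without the control the market clears where 354 - 5p = 3p - 102, i.e. p* = 57 and q* = 69.
Since 43 < 57, the ceiling is binding.
At p = 43: qd = 354 - 5·43 = 139 and qs = 3·43 - 102 = 27.
Shortage = qd - qs = 139 - 27 = 112.

112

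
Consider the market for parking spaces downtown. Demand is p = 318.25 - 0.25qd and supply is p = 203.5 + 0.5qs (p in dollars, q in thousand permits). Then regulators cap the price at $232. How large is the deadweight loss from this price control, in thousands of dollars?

3456

Rearranging demand gives qd = 1273 - 4p; rearranging supply gives qs = 2p - 407. Without the control the market clears where 1273 - 4p = 2p - 407, i.e. p* = 280 and q* = 153.
Since 232 < 280, the ceiling is binding.
At p = 232: qd = 1273 - 4·232 = 345 and qs = 2·232 - 407 = 57.
Quantity traded falls to 57. At q = 57 the demand price is (1273 - 57)/4 = 304 and the supply price is (407 + 57)/2 = 232.
Deadweight loss = ½ · (304 - 232) · (153 - 57) = ½ · 72 · 96 = 3456.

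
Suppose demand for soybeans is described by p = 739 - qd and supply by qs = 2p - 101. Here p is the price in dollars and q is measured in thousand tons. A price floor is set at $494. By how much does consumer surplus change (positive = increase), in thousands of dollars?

-75328

Rearranging demand gives qd = 739 - p. In a free market, 739 - p = 2p - 101 gives the equilibrium p* = 280, q* = 459.
Since 494 > 280, the floor is binding.
At p = 494: qd = 739 - 494 = 245 and qs = 2·494 - 101 = 887.
Consumer surplus without the control is ½ · (739 - 280) · 459 = 105340.5.
With the floor, consumers buy 245 units at 494, so CS = ½ · (739 - 494) · 245 = 30012.5.
Change in consumer surplus = 30012.5 - 105340.5 = -75328.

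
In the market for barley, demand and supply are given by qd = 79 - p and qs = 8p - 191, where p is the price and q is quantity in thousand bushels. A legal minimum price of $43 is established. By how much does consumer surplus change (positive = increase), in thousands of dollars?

-552.5

Without the control the market clears where 79 - p = 8p - 191, i.e. p* = 30 and q* = 49.
Since 43 > 30, the floor is binding.
At p = 43: qd = 79 - 43 = 36 and qs = 8·43 - 191 = 153.
Consumer surplus without the control is ½ · (79 - 30) · 49 = 1200.5.
With the floor, consumers buy 36 units at 43, so CS = ½ · (79 - 43) · 36 = 648.
Change in consumer surplus = 648 - 1200.5 = -552.5.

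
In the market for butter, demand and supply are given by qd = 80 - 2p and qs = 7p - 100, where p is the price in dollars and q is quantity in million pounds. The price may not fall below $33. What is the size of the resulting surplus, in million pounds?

Without the control the market clears where 80 - 2p = 7p - 100, i.e. p* = 20 and q* = 40.
Because the floor (33) lies above the market-clearing price, it is binding.
At p = 33: qd = 80 - 2·33 = 14 and qs = 7·33 - 100 = 131.
Surplus = qs - qd = 131 - 14 = 117.

117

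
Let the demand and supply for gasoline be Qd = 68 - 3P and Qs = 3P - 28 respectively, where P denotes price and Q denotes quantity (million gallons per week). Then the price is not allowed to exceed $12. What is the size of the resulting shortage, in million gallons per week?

Setting quantity demanded equal to quantity supplied, 68 - 3P = 3P - 28, gives P* = 16 and Q* = 20.
The ceiling of 12 is below the equilibrium price 16, so it binds.
At P = 12: Qd = 68 - 3·12 = 32 and Qs = 3·12 - 28 = 8.
Shortage = Qd - Qs = 32 - 8 = 24.

24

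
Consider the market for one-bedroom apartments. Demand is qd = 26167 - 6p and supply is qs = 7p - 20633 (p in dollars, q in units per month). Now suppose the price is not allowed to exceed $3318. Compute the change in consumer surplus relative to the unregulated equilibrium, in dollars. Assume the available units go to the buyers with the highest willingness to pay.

Equilibrium: 26167 - 6p = 7p - 20633, so 46800 = 13p and p* = 3600, q* = 4567.
Because the ceiling (3318) lies below the market-clearing price, it is binding.
At p = 3318: qd = 26167 - 6·3318 = 6259 and qs = 7·3318 - 20633 = 2593.
Consumer surplus without the control is ½ · (26167/6 - 3600) · 4567 = 20857489/12.
With the ceiling, 2593 units are sold at 3318 (assume they go to the highest-value buyers). The demand price at q = 2593 is 3929, so CS = ½ · [(26167/6 - 3318) + (3929 - 3318)] · 2593 = 25735525/12.
Change in consumer surplus = 25735525/12 - 20857489/12 = 406503.

406503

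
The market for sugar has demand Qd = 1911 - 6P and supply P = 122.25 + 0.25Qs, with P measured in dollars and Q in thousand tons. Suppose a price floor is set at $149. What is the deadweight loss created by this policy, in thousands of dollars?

Rearranging supply gives Qs = 4P - 489. Without the control the market clears where 1911 - 6P = 4P - 489, i.e. P* = 240 and Q* = 471.
Since 149 is below P* = 240, the floor does not bind and the free-market outcome prevails.
Since the control does not bind, no trades are prevented and deadweight loss is zero.

0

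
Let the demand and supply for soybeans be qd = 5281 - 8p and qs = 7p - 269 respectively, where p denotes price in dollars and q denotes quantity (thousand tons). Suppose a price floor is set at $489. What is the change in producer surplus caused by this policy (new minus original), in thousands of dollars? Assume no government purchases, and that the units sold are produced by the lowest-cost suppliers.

98175

Equilibrium: 5281 - 8p = 7p - 269, so 5550 = 15p and p* = 370, q* = 2321.
Since 489 > 370, the floor is binding.
At p = 489: qd = 5281 - 8·489 = 1369 and qs = 7·489 - 269 = 3154.
Producer surplus without the control is ½ · (370 - 269/7) · 2321 = 5387041/14.
With the floor, 1369 units are sold at 489. The supply price at q = 1369 is 234, so PS = ½ · [(489 - 269/7) + (489 - 234)] · 1369 = 6761491/14.
Change in producer surplus = 6761491/14 - 5387041/14 = 98175.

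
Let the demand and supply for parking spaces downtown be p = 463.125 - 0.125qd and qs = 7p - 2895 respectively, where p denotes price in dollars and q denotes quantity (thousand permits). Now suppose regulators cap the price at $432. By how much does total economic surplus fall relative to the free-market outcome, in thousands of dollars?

420

Rearranging demand gives qd = 3705 - 8p. Equilibrium: 3705 - 8p = 7p - 2895, so 6600 = 15p and p* = 440, q* = 185.
Because the ceiling (432) lies below the market-clearing price, it is binding.
At p = 432: qd = 3705 - 8·432 = 249 and qs = 7·432 - 2895 = 129.
Quantity traded falls to 129. At q = 129 the demand price is (3705 - 129)/8 = 447 and the supply price is (2895 + 129)/7 = 432.
Deadweight loss = ½ · (447 - 432) · (185 - 129) = ½ · 15 · 56 = 420.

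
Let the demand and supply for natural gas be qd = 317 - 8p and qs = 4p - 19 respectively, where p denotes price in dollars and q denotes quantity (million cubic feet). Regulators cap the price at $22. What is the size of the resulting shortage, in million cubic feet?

72

Setting quantity demanded equal to quantity supplied, 317 - 8p = 4p - 19, gives p* = 28 and q* = 93.
Since 22 < 28, the ceiling is binding.
At p = 22: qd = 317 - 8·22 = 141 and qs = 4·22 - 19 = 69.
Shortage = qd - qs = 141 - 69 = 72.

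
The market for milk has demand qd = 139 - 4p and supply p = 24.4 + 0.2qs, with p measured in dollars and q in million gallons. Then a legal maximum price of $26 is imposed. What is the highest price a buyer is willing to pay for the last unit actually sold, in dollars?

32.75

Rearranging supply gives qs = 5p - 122. Setting quantity demanded equal to quantity supplied, 139 - 4p = 5p - 122, gives p* = 29 and q* = 23.
Since 26 < 29, the ceiling is binding.
At p = 26: qd = 139 - 4·26 = 35 and qs = 5·26 - 122 = 8.
Only 8 units reach the market. On the demand curve, the marginal buyer's willingness to pay at q = 8 is (139 - 8)/4 = 32.75.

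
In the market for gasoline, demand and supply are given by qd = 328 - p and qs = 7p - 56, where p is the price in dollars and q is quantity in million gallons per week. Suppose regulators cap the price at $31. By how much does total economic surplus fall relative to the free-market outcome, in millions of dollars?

Without the control the market clears where 328 - p = 7p - 56, i.e. p* = 48 and q* = 280.
Because the ceiling (31) lies below the market-clearing price, it is binding.
At p = 31: qd = 328 - 31 = 297 and qs = 7·31 - 56 = 161.
Quantity traded falls to 161. At q = 161 the demand price is 328 - 161 = 167 and the supply price is (56 + 161)/7 = 31.
Deadweight loss = ½ · (167 - 31) · (280 - 161) = ½ · 136 · 119 = 8092.

8092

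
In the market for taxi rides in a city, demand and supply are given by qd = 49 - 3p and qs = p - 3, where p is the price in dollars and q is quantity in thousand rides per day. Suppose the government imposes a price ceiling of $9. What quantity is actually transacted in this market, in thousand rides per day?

Setting quantity demanded equal to quantity supplied, 49 - 3p = p - 3, gives p* = 13 and q* = 10.
Because the ceiling (9) lies below the market-clearing price, it is binding.
At p = 9: qd = 49 - 3·9 = 22 and qs = 9 - 3 = 6.
The quantity actually transacted is the short side, supply: 6.

6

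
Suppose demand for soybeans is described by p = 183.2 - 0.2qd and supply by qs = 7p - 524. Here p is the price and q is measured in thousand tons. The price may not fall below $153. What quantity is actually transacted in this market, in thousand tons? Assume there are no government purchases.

151

Rearranging demand gives qd = 916 - 5p. Equilibrium: 916 - 5p = 7p - 524, so 1440 = 12p and p* = 120, q* = 316.
The floor of 153 is above the equilibrium price 120, so it binds.
At p = 153: qd = 916 - 5·153 = 151 and qs = 7·153 - 524 = 547.
The quantity actually transacted is the short side, demand: 151.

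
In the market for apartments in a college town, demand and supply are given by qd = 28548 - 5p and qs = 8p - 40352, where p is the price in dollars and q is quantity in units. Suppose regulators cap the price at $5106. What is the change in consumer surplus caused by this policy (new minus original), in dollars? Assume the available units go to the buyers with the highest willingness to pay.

Without the control the market clears where 28548 - 5p = 8p - 40352, i.e. p* = 5300 and q* = 2048.
Because the ceiling (5106) lies below the market-clearing price, it is binding.
At p = 5106: qd = 28548 - 5·5106 = 3018 and qs = 8·5106 - 40352 = 496.
Consumer surplus without the control is ½ · (5709.6 - 5300) · 2048 = 419430.4.
With the ceiling, 496 units are sold at 5106 (assume they go to the highest-value buyers). The demand price at q = 496 is 5610.4, so CS = ½ · [(5709.6 - 5106) + (5610.4 - 5106)] · 496 = 274784.
Change in consumer surplus = 274784 - 419430.4 = -144646.4.

-144646.4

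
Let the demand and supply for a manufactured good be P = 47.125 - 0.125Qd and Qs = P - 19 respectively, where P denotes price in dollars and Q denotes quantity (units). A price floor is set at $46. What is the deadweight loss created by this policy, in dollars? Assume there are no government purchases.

Rearranging demand gives Qd = 377 - 8P. Setting quantity demanded equal to quantity supplied, 377 - 8P = P - 19, gives P* = 44 and Q* = 25.
Because the floor (46) lies above the market-clearing price, it is binding.
At P = 46: Qd = 377 - 8·46 = 9 and Qs = 46 - 19 = 27.
Quantity traded falls to 9. At Q = 9 the demand price is (377 - 9)/8 = 46 and the supply price is 19 + 9 = 28.
Deadweight loss = ½ · (46 - 28) · (25 - 9) = ½ · 18 · 16 = 144.

144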